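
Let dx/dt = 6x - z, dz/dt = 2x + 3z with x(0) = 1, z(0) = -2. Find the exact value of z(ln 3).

A = [[6,-1],[2,3]]; eigenvalues λ = 5, 4.
Eigenvectors: (1,1) for λ=5, (-1,-2) for λ=4.
From the initial condition, c_1 = 4, c_2 = 3.
z(ln 3) = (4)(3^5)(1) + (3)(3^4)(-2) = 486.

486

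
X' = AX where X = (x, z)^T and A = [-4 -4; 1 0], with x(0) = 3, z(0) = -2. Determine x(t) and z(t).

x(t) = 2te^(-2t) + 3e^(-2t), z(t) = -te^(-2t) - 2e^(-2t)

Coefficient matrix A = [[-4, -4], [1, 0]].
Characteristic polynomial det(A - λI) = λ^2 + 4λ + 4 = 0.
Single eigenvalue λ = -2 with algebraic multiplicity 2.
Eigenvector v = (-2,1); generalized eigenvector w with (A-λI)w=v is (3,-1).
General solution: e^(-2t)[K_1·v + K_2·(t·v + w)].
Applying x(0)=3, z(0)=-2 gives K_1=-3, K_2=-1.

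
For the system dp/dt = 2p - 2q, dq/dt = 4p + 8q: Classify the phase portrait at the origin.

A = [[2,-2],[4,8]]; det(A-λI) = λ^2 - 10λ + 24.
λ = 4, 6: both positive.

unstable node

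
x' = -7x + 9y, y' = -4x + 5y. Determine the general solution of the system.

Coefficient matrix A = [[-7, 9], [-4, 5]].
Characteristic polynomial det(A - λI) = λ^2 + 2λ + 1 = 0.
Single eigenvalue λ = -1 with algebraic multiplicity 2.
Eigenvector v = (3,2); generalized eigenvector w with (A-λI)w=v is (1,1).
General solution: e^(-t)[c_1·v + c_2·(t·v + w)].

x(t) = 3c_1e^(-t) + 3c_2te^(-t) + c_2e^(-t), y(t) = 2c_1e^(-t) + 2c_2te^(-t) + c_2e^(-t)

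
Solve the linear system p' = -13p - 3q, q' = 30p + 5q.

Coefficient matrix A = [[-13, -3], [30, 5]].
Characteristic polynomial det(A - λI) = λ^2 + 8λ + 25 = 0.
Eigenvalues λ = -4 ± 3i (complex conjugate pair).
For λ=-4+3i: an eigenvector is (-1,3) - i(0,-1) = (-1, 3 + i).
A real fundamental pair from Re and Im of e^((-4+3i)t)v: X_1 = e^(-4t)(cos(3t)·(-1,3) + sin(3t)·(0,-1)), X_2 = e^(-4t)(sin(3t)·(-1,3) - cos(3t)·(0,-1)).
General solution: c_1X_1 + c_2X_2.

p(t) = -c_1e^(-4t)cos(3t) - c_2e^(-4t)sin(3t), q(t) = -c_1e^(-4t)sin(3t) + 3c_1e^(-4t)cos(3t) + 3c_2e^(-4t)sin(3t) + c_2e^(-4t)cos(3t)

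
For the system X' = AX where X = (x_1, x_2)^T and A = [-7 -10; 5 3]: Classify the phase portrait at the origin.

stable spiral

A = [[-7,-10],[5,3]]; det(A-λI) = λ^2 + 4λ + 29.
λ = -2 ± 5i: negative real part.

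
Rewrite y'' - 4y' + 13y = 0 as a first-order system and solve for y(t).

y(t) = c_1e^(2t)cos(3t) + c_2e^(2t)sin(3t)

Let x_1 = y, x_2 = y'. Then x_1' = x_2 and x_2' = -13x_1 + 4x_2.
A = [[0,1],[-13,4]]; det(A-λI) = λ^2 - 4λ + 13.
Eigenvalues λ = 2 ± 3i.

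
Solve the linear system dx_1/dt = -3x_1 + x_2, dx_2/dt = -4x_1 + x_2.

Coefficient matrix A = [[-3, 1], [-4, 1]].
Characteristic polynomial det(A - λI) = λ^2 + 2λ + 1 = 0.
Single eigenvalue λ = -1 with algebraic multiplicity 2.
Eigenvector v = (-1,-2); generalized eigenvector w with (A-λI)w=v is (0,-1).
General solution: e^(-t)[C_1·v + C_2·(t·v + w)].

x_1(t) = -C_1e^(-t) - C_2te^(-t), x_2(t) = -2C_1e^(-t) - 2C_2te^(-t) - C_2e^(-t)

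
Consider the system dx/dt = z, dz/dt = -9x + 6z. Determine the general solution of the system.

Coefficient matrix A = [[0, 1], [-9, 6]].
Characteristic polynomial det(A - λI) = λ^2 - 6λ + 9 = 0.
Single eigenvalue λ = 3 with algebraic multiplicity 2.
Eigenvector v = (1,3); generalized eigenvector w with (A-λI)w=v is (0,1).
General solution: e^(3t)[c_1·v + c_2·(t·v + w)].

x(t) = c_1e^(3t) + c_2te^(3t), z(t) = 3c_1e^(3t) + 3c_2te^(3t) + c_2e^(3t)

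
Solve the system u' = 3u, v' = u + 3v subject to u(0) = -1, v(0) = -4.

Coefficient matrix A = [[3, 0], [1, 3]].
Characteristic polynomial det(A - λI) = λ^2 - 6λ + 9 = 0.
Single eigenvalue λ = 3 with algebraic multiplicity 2.
Eigenvector v = (0,-1); generalized eigenvector w with (A-λI)w=v is (-1,1).
General solution: e^(3t)[C_1·v + C_2·(t·v + w)].
Applying u(0)=-1, v(0)=-4 gives C_1=5, C_2=1.

u(t) = -e^(3t), v(t) = -te^(3t) - 4e^(3t)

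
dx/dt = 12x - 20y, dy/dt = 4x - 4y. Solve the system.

Coefficient matrix A = [[12, -20], [4, -4]].
Characteristic polynomial det(A - λI) = λ^2 - 8λ + 32 = 0.
Eigenvalues λ = 4 ± 4i (complex conjugate pair).
For λ=4+4i: an eigenvector is (2,1) - i(-1,0) = (2 + i, 1).
A real fundamental pair from Re and Im of e^((4+4i)t)v: X_1 = e^(4t)(cos(4t)·(2,1) + sin(4t)·(-1,0)), X_2 = e^(4t)(sin(4t)·(2,1) - cos(4t)·(-1,0)).
General solution: c_1X_1 + c_2X_2.

x(t) = -c_1e^(4t)sin(4t) + 2c_1e^(4t)cos(4t) + 2c_2e^(4t)sin(4t) + c_2e^(4t)cos(4t), y(t) = c_1e^(4t)cos(4t) + c_2e^(4t)sin(4t)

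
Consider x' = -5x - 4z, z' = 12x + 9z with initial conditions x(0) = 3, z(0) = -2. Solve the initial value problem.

Coefficient matrix A = [[-5, -4], [12, 9]].
Characteristic polynomial det(A - λI) = λ^2 - 4λ + 3 = 0.
Eigenvalues λ = 3, 1.
For λ=3: (A-λI) row 1 is [-8, -4], so an eigenvector is (-1, 2).
For λ=1: (A-λI) row 1 is [-6, -4], so an eigenvector is (2, -3).
General solution: c_1e^(3t)(-1,2) + c_2e^(t)(2,-3).
Applying x(0)=3, z(0)=-2 gives c_1=5, c_2=4.

x(t) = -5e^(3t) + 8e^(t), z(t) = 10e^(3t) - 12e^(t)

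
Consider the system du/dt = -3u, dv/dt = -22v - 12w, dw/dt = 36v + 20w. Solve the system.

Coefficient matrix A = [[-3, 0, 0], [0, -22, -12], [0, 36, 20]].
det(A - λI) = 0 gives eigenvalues λ = -3, -4, 2.
For λ=-3: eigenvector (1,0,0).
For λ=-4: eigenvector (0,2,-3).
For λ=2: eigenvector (0,-1,2).
General solution: C_1e^(-3t)(1,0,0) + C_2e^(-4t)(0,2,-3) + C_3e^(2t)(0,-1,2).

u(t) = C_1e^(-3t), v(t) = 2C_2e^(-4t) - C_3e^(2t), w(t) = -3C_2e^(-4t) + 2C_3e^(2t)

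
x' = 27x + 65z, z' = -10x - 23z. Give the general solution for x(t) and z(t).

Coefficient matrix A = [[27, 65], [-10, -23]].
Characteristic polynomial det(A - λI) = λ^2 - 4λ + 29 = 0.
Eigenvalues λ = 2 ± 5i (complex conjugate pair).
For λ=2+5i: an eigenvector is (-2,1) - i(3,-1) = (-2 - 3i, 1 + i).
A real fundamental pair from Re and Im of e^((2+5i)t)v: X_1 = e^(2t)(cos(5t)·(-2,1) + sin(5t)·(3,-1)), X_2 = e^(2t)(sin(5t)·(-2,1) - cos(5t)·(3,-1)).
General solution: K_1X_1 + K_2X_2.

x(t) = 3K_1e^(2t)sin(5t) - 2K_1e^(2t)cos(5t) - 2K_2e^(2t)sin(5t) - 3K_2e^(2t)cos(5t), z(t) = -K_1e^(2t)sin(5t) + K_1e^(2t)cos(5t) + K_2e^(2t)sin(5t) + K_2e^(2t)cos(5t)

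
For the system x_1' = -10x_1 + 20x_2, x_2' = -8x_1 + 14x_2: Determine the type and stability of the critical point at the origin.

unstable spiral

A = [[-10,20],[-8,14]]; det(A-λI) = λ^2 - 4λ + 20.
λ = 2 ± 4i: positive real part.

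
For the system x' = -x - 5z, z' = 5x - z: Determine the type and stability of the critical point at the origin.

stable spiral

A = [[-1,-5],[5,-1]]; det(A-λI) = λ^2 + 2λ + 26.
λ = -1 ± 5i: negative real part.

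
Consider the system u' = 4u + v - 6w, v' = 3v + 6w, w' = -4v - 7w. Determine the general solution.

u(t) = 3c_1e^(-t) + c_2e^(-3t) + c_3e^(4t), v(t) = -3c_1e^(-t) - c_2e^(-3t), w(t) = 2c_1e^(-t) + c_2e^(-3t)

Coefficient matrix A = [[4, 1, -6], [0, 3, 6], [0, -4, -7]].
det(A - λI) = 0 gives eigenvalues λ = -1, -3, 4.
For λ=-1: eigenvector (3,-3,2).
For λ=-3: eigenvector (1,-1,1).
For λ=4: eigenvector (1,0,0).
General solution: c_1e^(-t)(3,-3,2) + c_2e^(-3t)(1,-1,1) + c_3e^(4t)(1,0,0).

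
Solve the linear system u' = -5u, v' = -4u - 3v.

Coefficient matrix A = [[-5, 0], [-4, -3]].
Characteristic polynomial det(A - λI) = λ^2 + 8λ + 15 = 0.
Eigenvalues λ = -3, -5.
For λ=-3: (A-λI) row 1 is [-2, 0], so an eigenvector is (0, -1).
For λ=-5: (A-λI) row 2 is [-4, 2], so an eigenvector is (-1, -2).
General solution: K_1e^(-3t)(0,-1) + K_2e^(-5t)(-1,-2).

u(t) = -K_2e^(-5t), v(t) = -K_1e^(-3t) - 2K_2e^(-5t)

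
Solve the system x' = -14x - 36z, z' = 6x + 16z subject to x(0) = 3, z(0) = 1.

Coefficient matrix A = [[-14, -36], [6, 16]].
Characteristic polynomial det(A - λI) = λ^2 - 2λ - 8 = 0.
Eigenvalues λ = -2, 4.
For λ=-2: (A-λI) row 1 is [-12, -36], so an eigenvector is (3, -1).
For λ=4: (A-λI) row 1 is [-18, -36], so an eigenvector is (-2, 1).
General solution: K_1e^(-2t)(3,-1) + K_2e^(4t)(-2,1).
Applying x(0)=3, z(0)=1 gives K_1=5, K_2=6.

x(t) = -12e^(4t) + 15e^(-2t), z(t) = 6e^(4t) - 5e^(-2t)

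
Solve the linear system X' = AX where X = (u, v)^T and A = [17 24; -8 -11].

u(t) = -2C_1e^(5t) - 3C_2e^(t), v(t) = C_1e^(5t) + 2C_2e^(t)

Coefficient matrix A = [[17, 24], [-8, -11]].
Characteristic polynomial det(A - λI) = λ^2 - 6λ + 5 = 0.
Eigenvalues λ = 5, 1.
For λ=5: (A-λI) row 1 is [12, 24], so an eigenvector is (-2, 1).
For λ=1: (A-λI) row 1 is [16, 24], so an eigenvector is (-3, 2).
General solution: C_1e^(5t)(-2,1) + C_2e^(t)(-3,2).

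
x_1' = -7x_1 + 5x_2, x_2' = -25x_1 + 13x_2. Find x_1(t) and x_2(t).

Coefficient matrix A = [[-7, 5], [-25, 13]].
Characteristic polynomial det(A - λI) = λ^2 - 6λ + 34 = 0.
Eigenvalues λ = 3 ± 5i (complex conjugate pair).
For λ=3+5i: an eigenvector is (0,1) - i(1,2) = (0 - i, 1 - 2i).
A real fundamental pair from Re and Im of e^((3+5i)t)v: X_1 = e^(3t)(cos(5t)·(0,1) + sin(5t)·(1,2)), X_2 = e^(3t)(sin(5t)·(0,1) - cos(5t)·(1,2)).
General solution: c_1X_1 + c_2X_2.

x_1(t) = c_1e^(3t)sin(5t) - c_2e^(3t)cos(5t), x_2(t) = 2c_1e^(3t)sin(5t) + c_1e^(3t)cos(5t) + c_2e^(3t)sin(5t) - 2c_2e^(3t)cos(5t)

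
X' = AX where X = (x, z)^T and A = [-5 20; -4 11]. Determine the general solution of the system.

Coefficient matrix A = [[-5, 20], [-4, 11]].
Characteristic polynomial det(A - λI) = λ^2 - 6λ + 25 = 0.
Eigenvalues λ = 3 ± 4i (complex conjugate pair).
For λ=3+4i: an eigenvector is (-2,-1) - i(-1,0) = (-2 + i, -1).
A real fundamental pair from Re and Im of e^((3+4i)t)v: X_1 = e^(3t)(cos(4t)·(-2,-1) + sin(4t)·(-1,0)), X_2 = e^(3t)(sin(4t)·(-2,-1) - cos(4t)·(-1,0)).
General solution: C_1X_1 + C_2X_2.

x(t) = -C_1e^(3t)sin(4t) - 2C_1e^(3t)cos(4t) - 2C_2e^(3t)sin(4t) + C_2e^(3t)cos(4t), z(t) = -C_1e^(3t)cos(4t) - C_2e^(3t)sin(4t)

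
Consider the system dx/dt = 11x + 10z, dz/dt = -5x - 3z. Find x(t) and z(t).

Coefficient matrix A = [[11, 10], [-5, -3]].
Characteristic polynomial det(A - λI) = λ^2 - 8λ + 17 = 0.
Eigenvalues λ = 4 ± i (complex conjugate pair).
For λ=4+i: an eigenvector is (-1,1) - i(3,-2) = (-1 - 3i, 1 + 2i).
A real fundamental pair from Re and Im of e^((4+i)t)v: X_1 = e^(4t)(cos(t)·(-1,1) + sin(t)·(3,-2)), X_2 = e^(4t)(sin(t)·(-1,1) - cos(t)·(3,-2)).
General solution: K_1X_1 + K_2X_2.

x(t) = 3K_1e^(4t)sin(t) - K_1e^(4t)cos(t) - K_2e^(4t)sin(t) - 3K_2e^(4t)cos(t), z(t) = -2K_1e^(4t)sin(t) + K_1e^(4t)cos(t) + K_2e^(4t)sin(t) + 2K_2e^(4t)cos(t)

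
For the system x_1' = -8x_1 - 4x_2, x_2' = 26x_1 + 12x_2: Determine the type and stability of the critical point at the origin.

A = [[-8,-4],[26,12]]; det(A-λI) = λ^2 - 4λ + 8.
λ = 2 ± 2i: positive real part.

unstable spiral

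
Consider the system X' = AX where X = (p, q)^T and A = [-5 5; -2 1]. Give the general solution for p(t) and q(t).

p(t) = 2K_1e^(-2t)sin(t) + K_1e^(-2t)cos(t) + K_2e^(-2t)sin(t) - 2K_2e^(-2t)cos(t), q(t) = K_1e^(-2t)sin(t) + K_1e^(-2t)cos(t) + K_2e^(-2t)sin(t) - K_2e^(-2t)cos(t)

Coefficient matrix A = [[-5, 5], [-2, 1]].
Characteristic polynomial det(A - λI) = λ^2 + 4λ + 5 = 0.
Eigenvalues λ = -2 ± i (complex conjugate pair).
For λ=-2+i: an eigenvector is (1,1) - i(2,1) = (1 - 2i, 1 - i).
A real fundamental pair from Re and Im of e^((-2+i)t)v: X_1 = e^(-2t)(cos(t)·(1,1) + sin(t)·(2,1)), X_2 = e^(-2t)(sin(t)·(1,1) - cos(t)·(2,1)).
General solution: K_1X_1 + K_2X_2.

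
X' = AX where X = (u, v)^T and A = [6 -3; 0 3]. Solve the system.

Coefficient matrix A = [[6, -3], [0, 3]].
Characteristic polynomial det(A - λI) = λ^2 - 9λ + 18 = 0.
Eigenvalues λ = 6, 3.
For λ=6: (A-λI) row 1 is [0, -3], so an eigenvector is (-1, 0).
For λ=3: (A-λI) row 1 is [3, -3], so an eigenvector is (1, 1).
General solution: C_1e^(6t)(-1,0) + C_2e^(3t)(1,1).

u(t) = -C_1e^(6t) + C_2e^(3t), v(t) = C_2e^(3t)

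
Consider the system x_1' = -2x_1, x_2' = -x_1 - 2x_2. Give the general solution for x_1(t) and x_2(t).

Coefficient matrix A = [[-2, 0], [-1, -2]].
Characteristic polynomial det(A - λI) = λ^2 + 4λ + 4 = 0.
Single eigenvalue λ = -2 with algebraic multiplicity 2.
Eigenvector v = (0,1); generalized eigenvector w with (A-λI)w=v is (-1,-1).
General solution: e^(-2t)[c_1·v + c_2·(t·v + w)].

x_1(t) = -c_2e^(-2t), x_2(t) = c_1e^(-2t) + c_2te^(-2t) - c_2e^(-2t)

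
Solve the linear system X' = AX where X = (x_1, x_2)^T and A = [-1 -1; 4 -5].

x_1(t) = C_1e^(-3t) + C_2te^(-3t) + 2C_2e^(-3t), x_2(t) = 2C_1e^(-3t) + 2C_2te^(-3t) + 3C_2e^(-3t)

Coefficient matrix A = [[-1, -1], [4, -5]].
Characteristic polynomial det(A - λI) = λ^2 + 6λ + 9 = 0.
Single eigenvalue λ = -3 with algebraic multiplicity 2.
Eigenvector v = (1,2); generalized eigenvector w with (A-λI)w=v is (2,3).
General solution: e^(-3t)[C_1·v + C_2·(t·v + w)].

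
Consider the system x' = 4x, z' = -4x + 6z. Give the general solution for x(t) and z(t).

x(t) = C_1e^(4t), z(t) = 2C_1e^(4t) - C_2e^(6t)

Coefficient matrix A = [[4, 0], [-4, 6]].
Characteristic polynomial det(A - λI) = λ^2 - 10λ + 24 = 0.
Eigenvalues λ = 4, 6.
For λ=4: (A-λI) row 2 is [-4, 2], so an eigenvector is (1, 2).
For λ=6: (A-λI) row 1 is [-2, 0], so an eigenvector is (0, -1).
General solution: C_1e^(4t)(1,2) + C_2e^(6t)(0,-1).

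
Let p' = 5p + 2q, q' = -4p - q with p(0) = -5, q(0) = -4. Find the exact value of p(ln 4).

-860

A = [[5,2],[-4,-1]]; eigenvalues λ = 3, 1.
Eigenvectors: (-1,1) for λ=3, (1,-2) for λ=1.
From the initial condition, c_1 = 14, c_2 = 9.
p(ln 4) = (14)(4^3)(-1) + (9)(4^1)(1) = -860.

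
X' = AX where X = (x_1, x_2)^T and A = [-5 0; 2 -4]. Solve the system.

x_1(t) = K_1e^(-5t), x_2(t) = -2K_1e^(-5t) + K_2e^(-4t)

Coefficient matrix A = [[-5, 0], [2, -4]].
Characteristic polynomial det(A - λI) = λ^2 + 9λ + 20 = 0.
Eigenvalues λ = -5, -4.
For λ=-5: (A-λI) row 2 is [2, 1], so an eigenvector is (1, -2).
For λ=-4: (A-λI) row 1 is [-1, 0], so an eigenvector is (0, 1).
General solution: K_1e^(-5t)(1,-2) + K_2e^(-4t)(0,1).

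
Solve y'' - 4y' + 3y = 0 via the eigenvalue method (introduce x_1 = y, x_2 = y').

Let x_1 = y, x_2 = y'. Then x_1' = x_2 and x_2' = -3x_1 + 4x_2.
A = [[0,1],[-3,4]]; det(A-λI) = λ^2 - 4λ + 3.
Eigenvalues λ = 3, 1 with eigenvectors (1,3), (1,1).

y(t) = C_1e^(3t) + C_2e^(t)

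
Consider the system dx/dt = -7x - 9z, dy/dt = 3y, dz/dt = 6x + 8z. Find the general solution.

x(t) = -C_1e^(2t) + 3C_3e^(-t), y(t) = C_2e^(3t), z(t) = C_1e^(2t) - 2C_3e^(-t)

Coefficient matrix A = [[-7, 0, -9], [0, 3, 0], [6, 0, 8]].
det(A - λI) = 0 gives eigenvalues λ = 2, 3, -1.
For λ=2: eigenvector (-1,0,1).
For λ=3: eigenvector (0,1,0).
For λ=-1: eigenvector (3,0,-2).
General solution: C_1e^(2t)(-1,0,1) + C_2e^(3t)(0,1,0) + C_3e^(-t)(3,0,-2).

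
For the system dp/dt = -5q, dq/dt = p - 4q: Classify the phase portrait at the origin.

stable spiral

A = [[0,-5],[1,-4]]; det(A-λI) = λ^2 + 4λ + 5.
λ = -2 ± i: negative real part.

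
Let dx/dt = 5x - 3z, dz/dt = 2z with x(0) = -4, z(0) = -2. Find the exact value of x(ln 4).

-2080

A = [[5,-3],[0,2]]; eigenvalues λ = 2, 5.
Eigenvectors: (-1,-1) for λ=2, (1,0) for λ=5.
From the initial condition, c_1 = 2, c_2 = -2.
x(ln 4) = (2)(4^2)(-1) + (-2)(4^5)(1) = -2080.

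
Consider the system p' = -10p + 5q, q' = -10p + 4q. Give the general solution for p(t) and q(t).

p(t) = -2c_1e^(-3t)sin(t) + c_1e^(-3t)cos(t) + c_2e^(-3t)sin(t) + 2c_2e^(-3t)cos(t), q(t) = -3c_1e^(-3t)sin(t) + c_1e^(-3t)cos(t) + c_2e^(-3t)sin(t) + 3c_2e^(-3t)cos(t)

Coefficient matrix A = [[-10, 5], [-10, 4]].
Characteristic polynomial det(A - λI) = λ^2 + 6λ + 10 = 0.
Eigenvalues λ = -3 ± i (complex conjugate pair).
For λ=-3+i: an eigenvector is (1,1) - i(-2,-3) = (1 + 2i, 1 + 3i).
A real fundamental pair from Re and Im of e^((-3+i)t)v: X_1 = e^(-3t)(cos(t)·(1,1) + sin(t)·(-2,-3)), X_2 = e^(-3t)(sin(t)·(1,1) - cos(t)·(-2,-3)).
General solution: c_1X_1 + c_2X_2.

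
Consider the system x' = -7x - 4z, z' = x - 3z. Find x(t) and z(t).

Coefficient matrix A = [[-7, -4], [1, -3]].
Characteristic polynomial det(A - λI) = λ^2 + 10λ + 25 = 0.
Single eigenvalue λ = -5 with algebraic multiplicity 2.
Eigenvector v = (2,-1); generalized eigenvector w with (A-λI)w=v is (3,-2).
General solution: e^(-5t)[c_1·v + c_2·(t·v + w)].

x(t) = 2c_1e^(-5t) + 2c_2te^(-5t) + 3c_2e^(-5t), z(t) = -c_1e^(-5t) - c_2te^(-5t) - 2c_2e^(-5t)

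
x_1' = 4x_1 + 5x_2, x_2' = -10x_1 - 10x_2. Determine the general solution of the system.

x_1(t) = -K_1e^(-3t)sin(t) + 2K_1e^(-3t)cos(t) + 2K_2e^(-3t)sin(t) + K_2e^(-3t)cos(t), x_2(t) = K_1e^(-3t)sin(t) - 3K_1e^(-3t)cos(t) - 3K_2e^(-3t)sin(t) - K_2e^(-3t)cos(t)

Coefficient matrix A = [[4, 5], [-10, -10]].
Characteristic polynomial det(A - λI) = λ^2 + 6λ + 10 = 0.
Eigenvalues λ = -3 ± i (complex conjugate pair).
For λ=-3+i: an eigenvector is (2,-3) - i(-1,1) = (2 + i, -3 - i).
A real fundamental pair from Re and Im of e^((-3+i)t)v: X_1 = e^(-3t)(cos(t)·(2,-3) + sin(t)·(-1,1)), X_2 = e^(-3t)(sin(t)·(2,-3) - cos(t)·(-1,1)).
General solution: K_1X_1 + K_2X_2.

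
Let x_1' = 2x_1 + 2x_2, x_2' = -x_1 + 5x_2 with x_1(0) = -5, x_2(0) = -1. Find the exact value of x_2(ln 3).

135

A = [[2,2],[-1,5]]; eigenvalues λ = 4, 3.
Eigenvectors: (-1,-1) for λ=4, (2,1) for λ=3.
From the initial condition, c_1 = -3, c_2 = -4.
x_2(ln 3) = (-3)(3^4)(-1) + (-4)(3^3)(1) = 135.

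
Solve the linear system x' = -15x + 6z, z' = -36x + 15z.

x(t) = -K_1e^(3t) + K_2e^(-3t), z(t) = -3K_1e^(3t) + 2K_2e^(-3t)

Coefficient matrix A = [[-15, 6], [-36, 15]].
Characteristic polynomial det(A - λI) = λ^2 - 9 = 0.
Eigenvalues λ = 3, -3.
For λ=3: (A-λI) row 1 is [-18, 6], so an eigenvector is (-1, -3).
For λ=-3: (A-λI) row 1 is [-12, 6], so an eigenvector is (1, 2).
General solution: K_1e^(3t)(-1,-3) + K_2e^(-3t)(1,2).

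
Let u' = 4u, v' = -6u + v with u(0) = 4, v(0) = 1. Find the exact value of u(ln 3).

A = [[4,0],[-6,1]]; eigenvalues λ = 4, 1.
Eigenvectors: (1,-2) for λ=4, (0,-1) for λ=1.
From the initial condition, c_1 = 4, c_2 = -9.
u(ln 3) = (4)(3^4)(1) + (-9)(3^1)(0) = 324.

324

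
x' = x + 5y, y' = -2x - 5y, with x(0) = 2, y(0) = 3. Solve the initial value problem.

Coefficient matrix A = [[1, 5], [-2, -5]].
Characteristic polynomial det(A - λI) = λ^2 + 4λ + 5 = 0.
Eigenvalues λ = -2 ± i (complex conjugate pair).
For λ=-2+i: an eigenvector is (-2,1) - i(-1,1) = (-2 + i, 1 - i).
A real fundamental pair from Re and Im of e^((-2+i)t)v: X_1 = e^(-2t)(cos(t)·(-2,1) + sin(t)·(-1,1)), X_2 = e^(-2t)(sin(t)·(-2,1) - cos(t)·(-1,1)).
General solution: C_1X_1 + C_2X_2.
Applying x(0)=2, y(0)=3 gives C_1=-5, C_2=-8.

x(t) = 21e^(-2t)sin(t) + 2e^(-2t)cos(t), y(t) = -13e^(-2t)sin(t) + 3e^(-2t)cos(t)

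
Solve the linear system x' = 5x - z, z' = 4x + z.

x(t) = -C_1e^(3t) - C_2te^(3t) - 2C_2e^(3t), z(t) = -2C_1e^(3t) - 2C_2te^(3t) - 3C_2e^(3t)

Coefficient matrix A = [[5, -1], [4, 1]].
Characteristic polynomial det(A - λI) = λ^2 - 6λ + 9 = 0.
Single eigenvalue λ = 3 with algebraic multiplicity 2.
Eigenvector v = (-1,-2); generalized eigenvector w with (A-λI)w=v is (-2,-3).
General solution: e^(3t)[C_1·v + C_2·(t·v + w)].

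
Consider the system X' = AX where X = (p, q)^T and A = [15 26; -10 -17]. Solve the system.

Coefficient matrix A = [[15, 26], [-10, -17]].
Characteristic polynomial det(A - λI) = λ^2 + 2λ + 5 = 0.
Eigenvalues λ = -1 ± 2i (complex conjugate pair).
For λ=-1+2i: an eigenvector is (-2,1) - i(-3,2) = (-2 + 3i, 1 - 2i).
A real fundamental pair from Re and Im of e^((-1+2i)t)v: X_1 = e^(-t)(cos(2t)·(-2,1) + sin(2t)·(-3,2)), X_2 = e^(-t)(sin(2t)·(-2,1) - cos(2t)·(-3,2)).
General solution: C_1X_1 + C_2X_2.

p(t) = -3C_1e^(-t)sin(2t) - 2C_1e^(-t)cos(2t) - 2C_2e^(-t)sin(2t) + 3C_2e^(-t)cos(2t), q(t) = 2C_1e^(-t)sin(2t) + C_1e^(-t)cos(2t) + C_2e^(-t)sin(2t) - 2C_2e^(-t)cos(2t)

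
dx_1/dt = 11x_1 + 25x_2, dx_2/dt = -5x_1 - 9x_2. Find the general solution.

x_1(t) = C_1e^(t)sin(5t) - 2C_1e^(t)cos(5t) - 2C_2e^(t)sin(5t) - C_2e^(t)cos(5t), x_2(t) = C_1e^(t)cos(5t) + C_2e^(t)sin(5t)

Coefficient matrix A = [[11, 25], [-5, -9]].
Characteristic polynomial det(A - λI) = λ^2 - 2λ + 26 = 0.
Eigenvalues λ = 1 ± 5i (complex conjugate pair).
For λ=1+5i: an eigenvector is (-2,1) - i(1,0) = (-2 - i, 1).
A real fundamental pair from Re and Im of e^((1+5i)t)v: X_1 = e^(t)(cos(5t)·(-2,1) + sin(5t)·(1,0)), X_2 = e^(t)(sin(5t)·(-2,1) - cos(5t)·(1,0)).
General solution: C_1X_1 + C_2X_2.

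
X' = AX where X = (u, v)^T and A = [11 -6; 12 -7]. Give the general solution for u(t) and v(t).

u(t) = -c_1e^(-t) + c_2e^(5t), v(t) = -2c_1e^(-t) + c_2e^(5t)

Coefficient matrix A = [[11, -6], [12, -7]].
Characteristic polynomial det(A - λI) = λ^2 - 4λ - 5 = 0.
Eigenvalues λ = -1, 5.
For λ=-1: (A-λI) row 1 is [12, -6], so an eigenvector is (-1, -2).
For λ=5: (A-λI) row 1 is [6, -6], so an eigenvector is (1, 1).
General solution: c_1e^(-t)(-1,-2) + c_2e^(5t)(1,1).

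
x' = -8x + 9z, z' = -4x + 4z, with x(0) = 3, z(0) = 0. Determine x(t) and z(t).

x(t) = -18te^(-2t) + 3e^(-2t), z(t) = -12te^(-2t)

Coefficient matrix A = [[-8, 9], [-4, 4]].
Characteristic polynomial det(A - λI) = λ^2 + 4λ + 4 = 0.
Single eigenvalue λ = -2 with algebraic multiplicity 2.
Eigenvector v = (3,2); generalized eigenvector w with (A-λI)w=v is (-2,-1).
General solution: e^(-2t)[K_1·v + K_2·(t·v + w)].
Applying x(0)=3, z(0)=0 gives K_1=-3, K_2=-6.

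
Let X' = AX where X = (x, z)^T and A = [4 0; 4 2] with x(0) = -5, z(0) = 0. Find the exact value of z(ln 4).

-2400

A = [[4,0],[4,2]]; eigenvalues λ = 4, 2.
Eigenvectors: (1,2) for λ=4, (0,-1) for λ=2.
From the initial condition, c_1 = -5, c_2 = -10.
z(ln 4) = (-5)(4^4)(2) + (-10)(4^2)(-1) = -2400.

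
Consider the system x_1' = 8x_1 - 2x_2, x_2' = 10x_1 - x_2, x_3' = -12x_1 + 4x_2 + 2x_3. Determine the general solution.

Coefficient matrix A = [[8, -2, 0], [10, -1, 0], [-12, 4, 2]].
det(A - λI) = 0 gives eigenvalues λ = 2, 3, 4.
For λ=2: eigenvector (0,0,1).
For λ=3: eigenvector (2,5,-4).
For λ=4: eigenvector (1,2,-2).
General solution: C_1e^(2t)(0,0,1) + C_2e^(3t)(2,5,-4) + C_3e^(4t)(1,2,-2).

x_1(t) = 2C_2e^(3t) + C_3e^(4t), x_2(t) = 5C_2e^(3t) + 2C_3e^(4t), x_3(t) = C_1e^(2t) - 4C_2e^(3t) - 2C_3e^(4t)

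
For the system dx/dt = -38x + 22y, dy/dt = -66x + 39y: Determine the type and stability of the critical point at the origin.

A = [[-38,22],[-66,39]]; det(A-λI) = λ^2 - λ - 30.
λ = -5, 6: opposite signs.

saddle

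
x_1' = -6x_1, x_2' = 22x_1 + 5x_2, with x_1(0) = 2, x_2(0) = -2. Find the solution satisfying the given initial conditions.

x_1(t) = 2e^(-6t), x_2(t) = 2e^(5t) - 4e^(-6t)

Coefficient matrix A = [[-6, 0], [22, 5]].
Characteristic polynomial det(A - λI) = λ^2 + λ - 30 = 0.
Eigenvalues λ = 5, -6.
For λ=5: (A-λI) row 1 is [-11, 0], so an eigenvector is (0, -1).
For λ=-6: (A-λI) row 2 is [22, 11], so an eigenvector is (1, -2).
General solution: C_1e^(5t)(0,-1) + C_2e^(-6t)(1,-2).
Applying x_1(0)=2, x_2(0)=-2 gives C_1=-2, C_2=2.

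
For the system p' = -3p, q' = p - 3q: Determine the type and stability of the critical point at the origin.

A = [[-3,0],[1,-3]]; det(A-λI) = λ^2 + 6λ + 9.
repeated λ = -3 with a single eigenvector.

stable improper node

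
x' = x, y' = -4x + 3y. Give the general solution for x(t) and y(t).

Coefficient matrix A = [[1, 0], [-4, 3]].
Characteristic polynomial det(A - λI) = λ^2 - 4λ + 3 = 0.
Eigenvalues λ = 3, 1.
For λ=3: (A-λI) row 1 is [-2, 0], so an eigenvector is (0, -1).
For λ=1: (A-λI) row 2 is [-4, 2], so an eigenvector is (-1, -2).
General solution: C_1e^(3t)(0,-1) + C_2e^(t)(-1,-2).

x(t) = -C_2e^(t), y(t) = -C_1e^(3t) - 2C_2e^(t)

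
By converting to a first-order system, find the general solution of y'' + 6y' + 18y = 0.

Let x_1 = y, x_2 = y'. Then x_1' = x_2 and x_2' = -18x_1 - 6x_2.
A = [[0,1],[-18,-6]]; det(A-λI) = λ^2 + 6λ + 18.
Eigenvalues λ = -3 ± 3i.

y(t) = c_1e^(-3t)cos(3t) + c_2e^(-3t)sin(3t)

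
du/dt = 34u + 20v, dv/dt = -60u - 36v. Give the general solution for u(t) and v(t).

u(t) = -2K_1e^(4t) - K_2e^(-6t), v(t) = 3K_1e^(4t) + 2K_2e^(-6t)

Coefficient matrix A = [[34, 20], [-60, -36]].
Characteristic polynomial det(A - λI) = λ^2 + 2λ - 24 = 0.
Eigenvalues λ = 4, -6.
For λ=4: (A-λI) row 1 is [30, 20], so an eigenvector is (-2, 3).
For λ=-6: (A-λI) row 1 is [40, 20], so an eigenvector is (-1, 2).
General solution: K_1e^(4t)(-2,3) + K_2e^(-6t)(-1,2).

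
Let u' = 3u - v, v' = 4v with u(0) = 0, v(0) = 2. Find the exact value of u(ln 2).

A = [[3,-1],[0,4]]; eigenvalues λ = 4, 3.
Eigenvectors: (1,-1) for λ=4, (-1,0) for λ=3.
From the initial condition, c_1 = -2, c_2 = -2.
u(ln 2) = (-2)(2^4)(1) + (-2)(2^3)(-1) = -16.

-16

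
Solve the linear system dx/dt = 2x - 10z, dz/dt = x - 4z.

Coefficient matrix A = [[2, -10], [1, -4]].
Characteristic polynomial det(A - λI) = λ^2 + 2λ + 2 = 0.
Eigenvalues λ = -1 ± i (complex conjugate pair).
For λ=-1+i: an eigenvector is (1,0) - i(3,1) = (1 - 3i, 0 - i).
A real fundamental pair from Re and Im of e^((-1+i)t)v: X_1 = e^(-t)(cos(t)·(1,0) + sin(t)·(3,1)), X_2 = e^(-t)(sin(t)·(1,0) - cos(t)·(3,1)).
General solution: C_1X_1 + C_2X_2.

x(t) = 3C_1e^(-t)sin(t) + C_1e^(-t)cos(t) + C_2e^(-t)sin(t) - 3C_2e^(-t)cos(t), z(t) = C_1e^(-t)sin(t) - C_2e^(-t)cos(t)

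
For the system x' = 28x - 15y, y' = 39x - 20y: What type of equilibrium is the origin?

unstable spiral

A = [[28,-15],[39,-20]]; det(A-λI) = λ^2 - 8λ + 25.
λ = 4 ± 3i: positive real part.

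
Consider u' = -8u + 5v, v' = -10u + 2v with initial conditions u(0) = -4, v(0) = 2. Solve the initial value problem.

Coefficient matrix A = [[-8, 5], [-10, 2]].
Characteristic polynomial det(A - λI) = λ^2 + 6λ + 34 = 0.
Eigenvalues λ = -3 ± 5i (complex conjugate pair).
For λ=-3+5i: an eigenvector is (-1,-1) - i(0,1) = (-1, -1 - i).
A real fundamental pair from Re and Im of e^((-3+5i)t)v: X_1 = e^(-3t)(cos(5t)·(-1,-1) + sin(5t)·(0,1)), X_2 = e^(-3t)(sin(5t)·(-1,-1) - cos(5t)·(0,1)).
General solution: K_1X_1 + K_2X_2.
Applying u(0)=-4, v(0)=2 gives K_1=4, K_2=-6.

u(t) = 6e^(-3t)sin(5t) - 4e^(-3t)cos(5t), v(t) = 10e^(-3t)sin(5t) + 2e^(-3t)cos(5t)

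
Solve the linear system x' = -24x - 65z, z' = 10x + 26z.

x(t) = -2K_1e^(t)sin(5t) + 3K_1e^(t)cos(5t) + 3K_2e^(t)sin(5t) + 2K_2e^(t)cos(5t), z(t) = K_1e^(t)sin(5t) - K_1e^(t)cos(5t) - K_2e^(t)sin(5t) - K_2e^(t)cos(5t)

Coefficient matrix A = [[-24, -65], [10, 26]].
Characteristic polynomial det(A - λI) = λ^2 - 2λ + 26 = 0.
Eigenvalues λ = 1 ± 5i (complex conjugate pair).
For λ=1+5i: an eigenvector is (3,-1) - i(-2,1) = (3 + 2i, -1 - i).
A real fundamental pair from Re and Im of e^((1+5i)t)v: X_1 = e^(t)(cos(5t)·(3,-1) + sin(5t)·(-2,1)), X_2 = e^(t)(sin(5t)·(3,-1) - cos(5t)·(-2,1)).
General solution: K_1X_1 + K_2X_2.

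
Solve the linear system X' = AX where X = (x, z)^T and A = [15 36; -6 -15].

x(t) = -2C_1e^(-3t) - 3C_2e^(3t), z(t) = C_1e^(-3t) + C_2e^(3t)

Coefficient matrix A = [[15, 36], [-6, -15]].
Characteristic polynomial det(A - λI) = λ^2 - 9 = 0.
Eigenvalues λ = -3, 3.
For λ=-3: (A-λI) row 1 is [18, 36], so an eigenvector is (-2, 1).
For λ=3: (A-λI) row 1 is [12, 36], so an eigenvector is (-3, 1).
General solution: C_1e^(-3t)(-2,1) + C_2e^(3t)(-3,1).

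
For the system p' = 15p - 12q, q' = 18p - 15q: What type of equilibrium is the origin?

A = [[15,-12],[18,-15]]; det(A-λI) = λ^2 - 9.
λ = -3, 3: opposite signs.

saddle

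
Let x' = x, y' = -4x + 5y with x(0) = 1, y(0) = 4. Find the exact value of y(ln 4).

3076

A = [[1,0],[-4,5]]; eigenvalues λ = 5, 1.
Eigenvectors: (0,1) for λ=5, (-1,-1) for λ=1.
From the initial condition, c_1 = 3, c_2 = -1.
y(ln 4) = (3)(4^5)(1) + (-1)(4^1)(-1) = 3076.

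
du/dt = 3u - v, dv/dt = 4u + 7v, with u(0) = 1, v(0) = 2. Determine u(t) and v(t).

Coefficient matrix A = [[3, -1], [4, 7]].
Characteristic polynomial det(A - λI) = λ^2 - 10λ + 25 = 0.
Single eigenvalue λ = 5 with algebraic multiplicity 2.
Eigenvector v = (1,-2); generalized eigenvector w with (A-λI)w=v is (1,-3).
General solution: e^(5t)[K_1·v + K_2·(t·v + w)].
Applying u(0)=1, v(0)=2 gives K_1=5, K_2=-4.

u(t) = -4te^(5t) + e^(5t), v(t) = 8te^(5t) + 2e^(5t)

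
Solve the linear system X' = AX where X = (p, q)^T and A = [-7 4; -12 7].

p(t) = -K_1e^(t) + 2K_2e^(-t), q(t) = -2K_1e^(t) + 3K_2e^(-t)

Coefficient matrix A = [[-7, 4], [-12, 7]].
Characteristic polynomial det(A - λI) = λ^2 - 1 = 0.
Eigenvalues λ = 1, -1.
For λ=1: (A-λI) row 1 is [-8, 4], so an eigenvector is (-1, -2).
For λ=-1: (A-λI) row 1 is [-6, 4], so an eigenvector is (2, 3).
General solution: K_1e^(t)(-1,-2) + K_2e^(-t)(2,3).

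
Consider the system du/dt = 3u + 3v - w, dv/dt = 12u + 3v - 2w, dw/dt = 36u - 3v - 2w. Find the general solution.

Coefficient matrix A = [[3, 3, -1], [12, 3, -2], [36, -3, -2]].
det(A - λI) = 0 gives eigenvalues λ = 3, -3, 4.
For λ=3: eigenvector (1,2,6).
For λ=-3: eigenvector (0,1,3).
For λ=4: eigenvector (-1,-2,-5).
General solution: C_1e^(3t)(1,2,6) + C_2e^(-3t)(0,1,3) + C_3e^(4t)(-1,-2,-5).

u(t) = C_1e^(3t) - C_3e^(4t), v(t) = 2C_1e^(3t) + C_2e^(-3t) - 2C_3e^(4t), w(t) = 6C_1e^(3t) + 3C_2e^(-3t) - 5C_3e^(4t)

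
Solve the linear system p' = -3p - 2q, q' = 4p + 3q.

Coefficient matrix A = [[-3, -2], [4, 3]].
Characteristic polynomial det(A - λI) = λ^2 - 1 = 0.
Eigenvalues λ = 1, -1.
For λ=1: (A-λI) row 1 is [-4, -2], so an eigenvector is (1, -2).
For λ=-1: (A-λI) row 1 is [-2, -2], so an eigenvector is (1, -1).
General solution: C_1e^(t)(1,-2) + C_2e^(-t)(1,-1).

p(t) = C_1e^(t) + C_2e^(-t), q(t) = -2C_1e^(t) - C_2e^(-t)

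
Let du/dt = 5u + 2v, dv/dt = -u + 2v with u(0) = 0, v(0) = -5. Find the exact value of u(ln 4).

A = [[5,2],[-1,2]]; eigenvalues λ = 4, 3.
Eigenvectors: (-2,1) for λ=4, (1,-1) for λ=3.
From the initial condition, c_1 = 5, c_2 = 10.
u(ln 4) = (5)(4^4)(-2) + (10)(4^3)(1) = -1920.

-1920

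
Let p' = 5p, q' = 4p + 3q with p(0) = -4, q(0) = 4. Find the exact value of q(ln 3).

A = [[5,0],[4,3]]; eigenvalues λ = 5, 3.
Eigenvectors: (1,2) for λ=5, (0,1) for λ=3.
From the initial condition, c_1 = -4, c_2 = 12.
q(ln 3) = (-4)(3^5)(2) + (12)(3^3)(1) = -1620.

-1620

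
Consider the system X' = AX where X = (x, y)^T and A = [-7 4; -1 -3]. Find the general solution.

Coefficient matrix A = [[-7, 4], [-1, -3]].
Characteristic polynomial det(A - λI) = λ^2 + 10λ + 25 = 0.
Single eigenvalue λ = -5 with algebraic multiplicity 2.
Eigenvector v = (2,1); generalized eigenvector w with (A-λI)w=v is (1,1).
General solution: e^(-5t)[C_1·v + C_2·(t·v + w)].

x(t) = 2C_1e^(-5t) + 2C_2te^(-5t) + C_2e^(-5t), y(t) = C_1e^(-5t) + C_2te^(-5t) + C_2e^(-5t)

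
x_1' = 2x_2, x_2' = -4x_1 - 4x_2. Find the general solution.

x_1(t) = -C_1e^(-2t)cos(2t) - C_2e^(-2t)sin(2t), x_2(t) = C_1e^(-2t)sin(2t) + C_1e^(-2t)cos(2t) + C_2e^(-2t)sin(2t) - C_2e^(-2t)cos(2t)

Coefficient matrix A = [[0, 2], [-4, -4]].
Characteristic polynomial det(A - λI) = λ^2 + 4λ + 8 = 0.
Eigenvalues λ = -2 ± 2i (complex conjugate pair).
For λ=-2+2i: an eigenvector is (-1,1) - i(0,1) = (-1, 1 - i).
A real fundamental pair from Re and Im of e^((-2+2i)t)v: X_1 = e^(-2t)(cos(2t)·(-1,1) + sin(2t)·(0,1)), X_2 = e^(-2t)(sin(2t)·(-1,1) - cos(2t)·(0,1)).
General solution: C_1X_1 + C_2X_2.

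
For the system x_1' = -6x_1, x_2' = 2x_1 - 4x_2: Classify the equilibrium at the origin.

stable node

A = [[-6,0],[2,-4]]; det(A-λI) = λ^2 + 10λ + 24.
λ = -4, -6: both negative.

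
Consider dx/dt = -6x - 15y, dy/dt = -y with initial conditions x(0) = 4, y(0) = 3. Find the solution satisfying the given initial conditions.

Coefficient matrix A = [[-6, -15], [0, -1]].
Characteristic polynomial det(A - λI) = λ^2 + 7λ + 6 = 0.
Eigenvalues λ = -6, -1.
For λ=-6: (A-λI) row 1 is [0, -15], so an eigenvector is (1, 0).
For λ=-1: (A-λI) row 1 is [-5, -15], so an eigenvector is (-3, 1).
General solution: c_1e^(-6t)(1,0) + c_2e^(-t)(-3,1).
Applying x(0)=4, y(0)=3 gives c_1=13, c_2=3.

x(t) = -9e^(-t) + 13e^(-6t), y(t) = 3e^(-t)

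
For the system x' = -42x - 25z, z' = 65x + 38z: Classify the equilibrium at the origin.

stable spiral

A = [[-42,-25],[65,38]]; det(A-λI) = λ^2 + 4λ + 29.
λ = -2 ± 5i: negative real part.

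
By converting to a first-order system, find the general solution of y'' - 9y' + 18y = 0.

Let x_1 = y, x_2 = y'. Then x_1' = x_2 and x_2' = -18x_1 + 9x_2.
A = [[0,1],[-18,9]]; det(A-λI) = λ^2 - 9λ + 18.
Eigenvalues λ = 3, 6 with eigenvectors (1,3), (1,6).

y(t) = c_1e^(3t) + c_2e^(6t)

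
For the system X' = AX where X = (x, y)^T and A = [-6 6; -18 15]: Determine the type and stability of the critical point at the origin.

A = [[-6,6],[-18,15]]; det(A-λI) = λ^2 - 9λ + 18.
λ = 6, 3: both positive.

unstable node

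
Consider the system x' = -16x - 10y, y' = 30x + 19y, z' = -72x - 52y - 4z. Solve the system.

x(t) = K_1e^(4t) + 2K_2e^(-t), y(t) = -2K_1e^(4t) - 3K_2e^(-t), z(t) = 4K_1e^(4t) + 4K_2e^(-t) + K_3e^(-4t)

Coefficient matrix A = [[-16, -10, 0], [30, 19, 0], [-72, -52, -4]].
det(A - λI) = 0 gives eigenvalues λ = 4, -1, -4.
For λ=4: eigenvector (1,-2,4).
For λ=-1: eigenvector (2,-3,4).
For λ=-4: eigenvector (0,0,1).
General solution: K_1e^(4t)(1,-2,4) + K_2e^(-t)(2,-3,4) + K_3e^(-4t)(0,0,1).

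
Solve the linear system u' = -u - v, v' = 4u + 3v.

u(t) = -c_1e^(t) - c_2te^(t) + c_2e^(t), v(t) = 2c_1e^(t) + 2c_2te^(t) - c_2e^(t)

Coefficient matrix A = [[-1, -1], [4, 3]].
Characteristic polynomial det(A - λI) = λ^2 - 2λ + 1 = 0.
Single eigenvalue λ = 1 with algebraic multiplicity 2.
Eigenvector v = (-1,2); generalized eigenvector w with (A-λI)w=v is (1,-1).
General solution: e^(t)[c_1·v + c_2·(t·v + w)].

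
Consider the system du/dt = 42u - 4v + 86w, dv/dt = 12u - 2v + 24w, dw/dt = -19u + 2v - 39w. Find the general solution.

Coefficient matrix A = [[42, -4, 86], [12, -2, 24], [-19, 2, -39]].
det(A - λI) = 0 gives eigenvalues λ = -2, 4, -1.
For λ=-2: eigenvector (4,1,-2).
For λ=4: eigenvector (7,2,-3).
For λ=-1: eigenvector (-2,0,1).
General solution: K_1e^(-2t)(4,1,-2) + K_2e^(4t)(7,2,-3) + K_3e^(-t)(-2,0,1).

u(t) = 4K_1e^(-2t) + 7K_2e^(4t) - 2K_3e^(-t), v(t) = K_1e^(-2t) + 2K_2e^(4t), w(t) = -2K_1e^(-2t) - 3K_2e^(4t) + K_3e^(-t)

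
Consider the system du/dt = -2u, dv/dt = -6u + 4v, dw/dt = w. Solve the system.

Coefficient matrix A = [[-2, 0, 0], [-6, 4, 0], [0, 0, 1]].
det(A - λI) = 0 gives eigenvalues λ = -2, 4, 1.
For λ=-2: eigenvector (1,1,0).
For λ=4: eigenvector (0,1,0).
For λ=1: eigenvector (0,0,1).
General solution: K_1e^(-2t)(1,1,0) + K_2e^(4t)(0,1,0) + K_3e^(t)(0,0,1).

u(t) = K_1e^(-2t), v(t) = K_1e^(-2t) + K_2e^(4t), w(t) = K_3e^(t)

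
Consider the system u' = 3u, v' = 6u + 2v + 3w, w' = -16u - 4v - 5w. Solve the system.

u(t) = K_1e^(3t), v(t) = -3K_2e^(-2t) - K_3e^(-t), w(t) = -2K_1e^(3t) + 4K_2e^(-2t) + K_3e^(-t)

Coefficient matrix A = [[3, 0, 0], [6, 2, 3], [-16, -4, -5]].
det(A - λI) = 0 gives eigenvalues λ = 3, -2, -1.
For λ=3: eigenvector (1,0,-2).
For λ=-2: eigenvector (0,-3,4).
For λ=-1: eigenvector (0,-1,1).
General solution: K_1e^(3t)(1,0,-2) + K_2e^(-2t)(0,-3,4) + K_3e^(-t)(0,-1,1).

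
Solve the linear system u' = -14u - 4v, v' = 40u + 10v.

Coefficient matrix A = [[-14, -4], [40, 10]].
Characteristic polynomial det(A - λI) = λ^2 + 4λ + 20 = 0.
Eigenvalues λ = -2 ± 4i (complex conjugate pair).
For λ=-2+4i: an eigenvector is (0,1) - i(-1,3) = (0 + i, 1 - 3i).
A real fundamental pair from Re and Im of e^((-2+4i)t)v: X_1 = e^(-2t)(cos(4t)·(0,1) + sin(4t)·(-1,3)), X_2 = e^(-2t)(sin(4t)·(0,1) - cos(4t)·(-1,3)).
General solution: c_1X_1 + c_2X_2.

u(t) = -c_1e^(-2t)sin(4t) + c_2e^(-2t)cos(4t), v(t) = 3c_1e^(-2t)sin(4t) + c_1e^(-2t)cos(4t) + c_2e^(-2t)sin(4t) - 3c_2e^(-2t)cos(4t)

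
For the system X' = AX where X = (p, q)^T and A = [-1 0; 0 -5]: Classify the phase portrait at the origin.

A = [[-1,0],[0,-5]]; det(A-λI) = λ^2 + 6λ + 5.
λ = -5, -1: both negative.

stable node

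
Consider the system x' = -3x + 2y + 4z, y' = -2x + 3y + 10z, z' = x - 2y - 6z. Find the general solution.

x(t) = K_1e^(-3t) - K_3e^(-t), y(t) = 2K_1e^(-3t) - 2K_2e^(-2t) - 3K_3e^(-t), z(t) = -K_1e^(-3t) + K_2e^(-2t) + K_3e^(-t)

Coefficient matrix A = [[-3, 2, 4], [-2, 3, 10], [1, -2, -6]].
det(A - λI) = 0 gives eigenvalues λ = -3, -2, -1.
For λ=-3: eigenvector (1,2,-1).
For λ=-2: eigenvector (0,-2,1).
For λ=-1: eigenvector (-1,-3,1).
General solution: K_1e^(-3t)(1,2,-1) + K_2e^(-2t)(0,-2,1) + K_3e^(-t)(-1,-3,1).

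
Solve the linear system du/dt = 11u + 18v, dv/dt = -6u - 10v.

u(t) = 3c_1e^(-t) - 2c_2e^(2t), v(t) = -2c_1e^(-t) + c_2e^(2t)

Coefficient matrix A = [[11, 18], [-6, -10]].
Characteristic polynomial det(A - λI) = λ^2 - λ - 2 = 0.
Eigenvalues λ = -1, 2.
For λ=-1: (A-λI) row 1 is [12, 18], so an eigenvector is (3, -2).
For λ=2: (A-λI) row 1 is [9, 18], so an eigenvector is (-2, 1).
General solution: c_1e^(-t)(3,-2) + c_2e^(2t)(-2,1).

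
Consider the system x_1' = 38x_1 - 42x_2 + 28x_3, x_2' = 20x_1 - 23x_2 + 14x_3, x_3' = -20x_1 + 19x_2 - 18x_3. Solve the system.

Coefficient matrix A = [[38, -42, 28], [20, -23, 14], [-20, 19, -18]].
det(A - λI) = 0 gives eigenvalues λ = 3, -2, -4.
For λ=3: eigenvector (2,1,-1).
For λ=-2: eigenvector (-7,-4,4).
For λ=-4: eigenvector (-4,-2,3).
General solution: C_1e^(3t)(2,1,-1) + C_2e^(-2t)(-7,-4,4) + C_3e^(-4t)(-4,-2,3).

x_1(t) = 2C_1e^(3t) - 7C_2e^(-2t) - 4C_3e^(-4t), x_2(t) = C_1e^(3t) - 4C_2e^(-2t) - 2C_3e^(-4t), x_3(t) = -C_1e^(3t) + 4C_2e^(-2t) + 3C_3e^(-4t)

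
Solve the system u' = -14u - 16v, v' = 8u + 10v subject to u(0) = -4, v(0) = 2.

Coefficient matrix A = [[-14, -16], [8, 10]].
Characteristic polynomial det(A - λI) = λ^2 + 4λ - 12 = 0.
Eigenvalues λ = 2, -6.
For λ=2: (A-λI) row 1 is [-16, -16], so an eigenvector is (-1, 1).
For λ=-6: (A-λI) row 1 is [-8, -16], so an eigenvector is (2, -1).
General solution: C_1e^(2t)(-1,1) + C_2e^(-6t)(2,-1).
Applying u(0)=-4, v(0)=2 gives C_1=0, C_2=-2.

u(t) = -4e^(-6t), v(t) = 2e^(-6t)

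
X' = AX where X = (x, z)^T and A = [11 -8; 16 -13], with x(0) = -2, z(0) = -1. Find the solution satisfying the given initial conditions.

Coefficient matrix A = [[11, -8], [16, -13]].
Characteristic polynomial det(A - λI) = λ^2 + 2λ - 15 = 0.
Eigenvalues λ = -5, 3.
For λ=-5: (A-λI) row 1 is [16, -8], so an eigenvector is (1, 2).
For λ=3: (A-λI) row 1 is [8, -8], so an eigenvector is (-1, -1).
General solution: C_1e^(-5t)(1,2) + C_2e^(3t)(-1,-1).
Applying x(0)=-2, z(0)=-1 gives C_1=1, C_2=3.

x(t) = -3e^(3t) + e^(-5t), z(t) = -3e^(3t) + 2e^(-5t)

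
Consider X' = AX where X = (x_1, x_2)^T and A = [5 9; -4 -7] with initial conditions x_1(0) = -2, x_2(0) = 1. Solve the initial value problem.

x_1(t) = -3te^(-t) - 2e^(-t), x_2(t) = 2te^(-t) + e^(-t)

Coefficient matrix A = [[5, 9], [-4, -7]].
Characteristic polynomial det(A - λI) = λ^2 + 2λ + 1 = 0.
Single eigenvalue λ = -1 with algebraic multiplicity 2.
Eigenvector v = (3,-2); generalized eigenvector w with (A-λI)w=v is (-1,1).
General solution: e^(-t)[K_1·v + K_2·(t·v + w)].
Applying x_1(0)=-2, x_2(0)=1 gives K_1=-1, K_2=-1.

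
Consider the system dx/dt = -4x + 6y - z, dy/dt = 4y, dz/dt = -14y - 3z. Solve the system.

x(t) = -c_1e^(-3t) + c_2e^(4t) + c_3e^(-4t), y(t) = c_2e^(4t), z(t) = c_1e^(-3t) - 2c_2e^(4t)

Coefficient matrix A = [[-4, 6, -1], [0, 4, 0], [0, -14, -3]].
det(A - λI) = 0 gives eigenvalues λ = -3, 4, -4.
For λ=-3: eigenvector (-1,0,1).
For λ=4: eigenvector (1,1,-2).
For λ=-4: eigenvector (1,0,0).
General solution: c_1e^(-3t)(-1,0,1) + c_2e^(4t)(1,1,-2) + c_3e^(-4t)(1,0,0).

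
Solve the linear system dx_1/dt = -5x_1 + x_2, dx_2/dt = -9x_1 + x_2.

x_1(t) = K_1e^(-2t) + K_2te^(-2t) - K_2e^(-2t), x_2(t) = 3K_1e^(-2t) + 3K_2te^(-2t) - 2K_2e^(-2t)

Coefficient matrix A = [[-5, 1], [-9, 1]].
Characteristic polynomial det(A - λI) = λ^2 + 4λ + 4 = 0.
Single eigenvalue λ = -2 with algebraic multiplicity 2.
Eigenvector v = (1,3); generalized eigenvector w with (A-λI)w=v is (-1,-2).
General solution: e^(-2t)[K_1·v + K_2·(t·v + w)].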